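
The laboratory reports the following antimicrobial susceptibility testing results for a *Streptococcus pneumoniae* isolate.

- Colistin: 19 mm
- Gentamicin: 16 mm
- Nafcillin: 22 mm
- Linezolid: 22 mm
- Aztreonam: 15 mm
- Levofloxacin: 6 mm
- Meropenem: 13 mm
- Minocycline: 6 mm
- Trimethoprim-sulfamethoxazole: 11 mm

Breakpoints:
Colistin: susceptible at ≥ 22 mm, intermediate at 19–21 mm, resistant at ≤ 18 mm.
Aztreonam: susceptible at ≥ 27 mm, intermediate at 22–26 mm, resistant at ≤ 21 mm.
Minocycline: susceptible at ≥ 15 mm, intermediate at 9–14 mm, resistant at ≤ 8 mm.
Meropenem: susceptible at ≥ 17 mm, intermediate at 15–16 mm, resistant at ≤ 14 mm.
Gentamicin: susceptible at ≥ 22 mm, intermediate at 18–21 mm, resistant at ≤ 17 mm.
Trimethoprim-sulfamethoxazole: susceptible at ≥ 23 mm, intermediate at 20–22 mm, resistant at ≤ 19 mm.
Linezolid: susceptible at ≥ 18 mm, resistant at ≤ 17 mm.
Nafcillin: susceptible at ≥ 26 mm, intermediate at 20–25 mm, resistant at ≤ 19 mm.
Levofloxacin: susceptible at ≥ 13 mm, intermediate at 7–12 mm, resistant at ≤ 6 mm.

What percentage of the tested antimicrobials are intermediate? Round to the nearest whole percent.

22%

Colistin 19 mm: in 19–21 mm ⇒ Intermediate
Gentamicin (16 mm) ≤ 17 mm ⇒ resistant
Nafcillin (22 mm) in 20–25 mm → I
Linezolid 22 mm: ≥ 18 mm ⇒ S
Aztreonam: 15 mm is ≤ 21 mm ⇒ Resistant
Levofloxacin (6 mm) ≤ 6 mm — Resistant
Meropenem: 13 mm is ≤ 14 mm ⇒ resistant
Minocycline (6 mm) ≤ 8 mm → R
Trimethoprim-sulfamethoxazole (11 mm) ≤ 19 mm → resistant
Intermediate: 2/9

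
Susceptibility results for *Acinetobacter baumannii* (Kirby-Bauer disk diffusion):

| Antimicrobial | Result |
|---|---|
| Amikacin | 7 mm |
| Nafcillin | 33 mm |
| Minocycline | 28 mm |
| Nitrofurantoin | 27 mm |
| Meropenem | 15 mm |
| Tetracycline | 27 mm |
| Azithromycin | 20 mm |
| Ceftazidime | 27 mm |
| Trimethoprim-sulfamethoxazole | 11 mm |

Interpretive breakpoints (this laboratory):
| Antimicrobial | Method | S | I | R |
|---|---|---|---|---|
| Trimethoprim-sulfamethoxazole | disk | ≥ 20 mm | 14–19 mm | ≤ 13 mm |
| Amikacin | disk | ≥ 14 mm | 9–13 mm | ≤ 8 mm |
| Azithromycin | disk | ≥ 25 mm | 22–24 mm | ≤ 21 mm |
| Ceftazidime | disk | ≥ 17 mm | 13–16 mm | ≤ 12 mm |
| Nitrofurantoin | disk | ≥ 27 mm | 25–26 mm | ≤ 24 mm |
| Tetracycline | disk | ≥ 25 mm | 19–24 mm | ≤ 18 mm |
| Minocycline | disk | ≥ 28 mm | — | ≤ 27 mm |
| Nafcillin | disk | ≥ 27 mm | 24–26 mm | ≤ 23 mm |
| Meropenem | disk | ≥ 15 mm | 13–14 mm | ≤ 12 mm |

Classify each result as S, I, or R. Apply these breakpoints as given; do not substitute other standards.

R, S, S, S, S, S, R, S, R

Amikacin (7 mm) ≤ 8 mm → Resistant
Nafcillin: 33 mm is ≥ 27 mm ⇒ susceptible
Minocycline 28 mm: ≥ 28 mm → susceptible
Nitrofurantoin (27 mm) ≥ 27 mm ⇒ susceptible
Meropenem (15 mm) ≥ 15 mm — susceptible
Tetracycline 27 mm: ≥ 25 mm → Susceptible
Azithromycin (20 mm) ≤ 21 mm → resistant
Ceftazidime 27 mm: ≥ 17 mm — S
Trimethoprim-sulfamethoxazole (11 mm) ≤ 13 mm ⇒ resistant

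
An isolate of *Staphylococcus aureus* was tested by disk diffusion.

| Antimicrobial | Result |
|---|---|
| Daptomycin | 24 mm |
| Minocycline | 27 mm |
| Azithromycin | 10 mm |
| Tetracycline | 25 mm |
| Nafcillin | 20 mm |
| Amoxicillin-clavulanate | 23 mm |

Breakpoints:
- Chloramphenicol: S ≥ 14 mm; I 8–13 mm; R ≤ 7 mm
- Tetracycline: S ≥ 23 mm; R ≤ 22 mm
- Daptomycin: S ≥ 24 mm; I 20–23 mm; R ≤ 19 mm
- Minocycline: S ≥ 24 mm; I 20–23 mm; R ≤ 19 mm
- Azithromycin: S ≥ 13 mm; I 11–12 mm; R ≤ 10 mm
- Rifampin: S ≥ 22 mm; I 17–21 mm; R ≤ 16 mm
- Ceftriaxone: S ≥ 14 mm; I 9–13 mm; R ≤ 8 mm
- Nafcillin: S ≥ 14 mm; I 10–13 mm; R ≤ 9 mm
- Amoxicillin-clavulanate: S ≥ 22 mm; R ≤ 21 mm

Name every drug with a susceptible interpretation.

Daptomycin 24 mm: ≥ 24 mm — S
Minocycline (27 mm) ≥ 24 mm → S
Azithromycin 10 mm: ≤ 10 mm ⇒ R
Tetracycline: 25 mm is ≥ 23 mm → susceptible
Nafcillin: 20 mm is ≥ 14 mm → Susceptible
Amoxicillin-clavulanate: 23 mm is ≥ 22 mm — susceptible

daptomycin, minocycline, tetracycline, nafcillin, amoxicillin-clavulanate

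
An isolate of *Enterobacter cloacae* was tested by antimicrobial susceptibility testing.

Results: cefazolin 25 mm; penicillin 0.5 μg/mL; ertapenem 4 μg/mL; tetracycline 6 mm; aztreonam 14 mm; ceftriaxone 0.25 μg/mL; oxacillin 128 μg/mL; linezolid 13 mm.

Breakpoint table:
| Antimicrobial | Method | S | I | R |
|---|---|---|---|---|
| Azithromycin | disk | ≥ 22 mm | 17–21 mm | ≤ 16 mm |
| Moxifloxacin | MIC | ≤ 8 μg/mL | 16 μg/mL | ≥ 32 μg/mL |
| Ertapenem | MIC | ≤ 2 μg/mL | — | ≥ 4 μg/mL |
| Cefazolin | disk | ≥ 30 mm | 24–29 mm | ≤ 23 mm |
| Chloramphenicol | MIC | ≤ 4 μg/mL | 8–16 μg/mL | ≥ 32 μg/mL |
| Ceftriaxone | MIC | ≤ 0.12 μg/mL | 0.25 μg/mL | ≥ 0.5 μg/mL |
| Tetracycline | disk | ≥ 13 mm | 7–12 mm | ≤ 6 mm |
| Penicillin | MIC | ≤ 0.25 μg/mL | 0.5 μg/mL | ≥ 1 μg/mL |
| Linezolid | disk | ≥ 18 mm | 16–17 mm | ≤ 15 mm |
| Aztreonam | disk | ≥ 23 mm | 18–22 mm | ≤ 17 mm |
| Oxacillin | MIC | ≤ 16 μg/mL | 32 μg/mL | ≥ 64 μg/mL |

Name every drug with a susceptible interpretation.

Cefazolin 25 mm: in 24–29 mm ⇒ Intermediate
Penicillin 0.5 μg/mL: = 0.5 μg/mL ⇒ Intermediate
Ertapenem: 4 μg/mL is ≥ 4 μg/mL ⇒ resistant
Tetracycline (6 mm) ≤ 6 mm ⇒ Resistant
Aztreonam: 14 mm is ≤ 17 mm → R
Ceftriaxone 0.25 μg/mL: = 0.25 μg/mL — I
Oxacillin (128 μg/mL) ≥ 64 μg/mL — resistant
Linezolid (13 mm) ≤ 15 mm ⇒ R

none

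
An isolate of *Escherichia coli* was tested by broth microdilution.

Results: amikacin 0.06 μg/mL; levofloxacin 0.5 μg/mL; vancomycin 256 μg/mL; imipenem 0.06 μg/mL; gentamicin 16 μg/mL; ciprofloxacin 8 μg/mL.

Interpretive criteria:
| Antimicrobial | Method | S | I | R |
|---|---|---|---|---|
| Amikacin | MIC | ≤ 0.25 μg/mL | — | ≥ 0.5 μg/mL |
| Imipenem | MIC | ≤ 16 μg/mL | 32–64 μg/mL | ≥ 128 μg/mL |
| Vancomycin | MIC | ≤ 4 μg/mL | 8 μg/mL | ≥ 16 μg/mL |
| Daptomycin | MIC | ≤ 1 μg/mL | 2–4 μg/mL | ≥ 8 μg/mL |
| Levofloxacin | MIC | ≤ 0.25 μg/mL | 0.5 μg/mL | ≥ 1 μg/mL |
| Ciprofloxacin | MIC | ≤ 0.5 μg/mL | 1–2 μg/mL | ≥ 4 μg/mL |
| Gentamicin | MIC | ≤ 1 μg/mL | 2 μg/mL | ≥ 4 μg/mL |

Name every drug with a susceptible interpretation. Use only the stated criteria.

amikacin, imipenem

Amikacin: 0.06 μg/mL is ≤ 0.25 μg/mL ⇒ S
Levofloxacin (0.5 μg/mL) = 0.5 μg/mL → intermediate
Vancomycin 256 μg/mL: ≥ 16 μg/mL — resistant
Imipenem: 0.06 μg/mL is ≤ 16 μg/mL — susceptible
Gentamicin: 16 μg/mL is ≥ 4 μg/mL — resistant
Ciprofloxacin (8 μg/mL) ≥ 4 μg/mL ⇒ Resistant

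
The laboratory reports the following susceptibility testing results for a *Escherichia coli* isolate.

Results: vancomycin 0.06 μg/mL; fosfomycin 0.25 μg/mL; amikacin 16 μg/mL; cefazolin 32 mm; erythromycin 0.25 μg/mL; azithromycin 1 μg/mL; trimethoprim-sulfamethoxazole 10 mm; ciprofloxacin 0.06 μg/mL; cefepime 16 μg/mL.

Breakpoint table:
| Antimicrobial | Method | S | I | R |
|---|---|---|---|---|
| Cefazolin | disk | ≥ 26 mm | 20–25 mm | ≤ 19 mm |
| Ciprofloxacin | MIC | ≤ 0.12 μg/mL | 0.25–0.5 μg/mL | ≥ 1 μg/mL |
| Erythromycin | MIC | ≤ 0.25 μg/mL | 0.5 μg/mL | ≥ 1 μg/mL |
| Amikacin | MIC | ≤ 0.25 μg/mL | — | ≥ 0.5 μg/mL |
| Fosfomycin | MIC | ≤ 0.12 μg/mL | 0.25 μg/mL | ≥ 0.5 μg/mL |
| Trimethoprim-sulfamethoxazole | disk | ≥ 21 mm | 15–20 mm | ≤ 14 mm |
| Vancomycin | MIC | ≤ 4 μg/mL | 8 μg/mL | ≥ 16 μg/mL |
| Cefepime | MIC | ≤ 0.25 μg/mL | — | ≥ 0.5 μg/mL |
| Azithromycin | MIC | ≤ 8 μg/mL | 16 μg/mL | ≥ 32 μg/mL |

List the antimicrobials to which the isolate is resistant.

amikacin, trimethoprim-sulfamethoxazole, cefepime

Vancomycin (0.06 μg/mL) ≤ 4 μg/mL ⇒ susceptible
Fosfomycin 0.25 μg/mL: = 0.25 μg/mL — intermediate
Amikacin 16 μg/mL: ≥ 0.5 μg/mL — resistant
Cefazolin: 32 mm is ≥ 26 mm ⇒ Susceptible
Erythromycin: 0.25 μg/mL is ≤ 0.25 μg/mL — susceptible
Azithromycin: 1 μg/mL is ≤ 8 μg/mL ⇒ susceptible
Trimethoprim-sulfamethoxazole (10 mm) ≤ 14 mm ⇒ resistant
Ciprofloxacin (0.06 μg/mL) ≤ 0.12 μg/mL ⇒ Susceptible
Cefepime 16 μg/mL: ≥ 0.5 μg/mL ⇒ R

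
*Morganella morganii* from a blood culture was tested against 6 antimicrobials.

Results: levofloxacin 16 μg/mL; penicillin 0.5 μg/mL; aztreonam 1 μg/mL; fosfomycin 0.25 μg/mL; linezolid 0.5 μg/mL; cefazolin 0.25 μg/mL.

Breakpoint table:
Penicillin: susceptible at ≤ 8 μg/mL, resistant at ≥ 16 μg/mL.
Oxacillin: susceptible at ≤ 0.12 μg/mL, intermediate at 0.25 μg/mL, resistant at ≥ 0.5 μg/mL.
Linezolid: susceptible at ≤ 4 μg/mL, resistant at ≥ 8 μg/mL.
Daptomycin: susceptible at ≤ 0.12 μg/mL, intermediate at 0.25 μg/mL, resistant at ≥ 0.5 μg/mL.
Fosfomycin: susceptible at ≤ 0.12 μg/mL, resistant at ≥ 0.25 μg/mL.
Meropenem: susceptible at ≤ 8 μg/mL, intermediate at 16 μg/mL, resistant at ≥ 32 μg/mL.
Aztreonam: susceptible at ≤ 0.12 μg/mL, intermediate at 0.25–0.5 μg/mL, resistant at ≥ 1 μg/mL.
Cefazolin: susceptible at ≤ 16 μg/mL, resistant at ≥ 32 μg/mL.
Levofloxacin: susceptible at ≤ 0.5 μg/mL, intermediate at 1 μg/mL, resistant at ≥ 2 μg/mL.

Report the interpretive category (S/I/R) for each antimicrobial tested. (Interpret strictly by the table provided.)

Levofloxacin 16 μg/mL: ≥ 2 μg/mL — R
Penicillin: 0.5 μg/mL is ≤ 8 μg/mL → susceptible
Aztreonam (1 μg/mL) ≥ 1 μg/mL ⇒ R
Fosfomycin: 0.25 μg/mL is ≥ 0.25 μg/mL → Resistant
Linezolid 0.5 μg/mL: ≤ 4 μg/mL ⇒ S
Cefazolin (0.25 μg/mL) ≤ 16 μg/mL ⇒ S

R, S, R, R, S, S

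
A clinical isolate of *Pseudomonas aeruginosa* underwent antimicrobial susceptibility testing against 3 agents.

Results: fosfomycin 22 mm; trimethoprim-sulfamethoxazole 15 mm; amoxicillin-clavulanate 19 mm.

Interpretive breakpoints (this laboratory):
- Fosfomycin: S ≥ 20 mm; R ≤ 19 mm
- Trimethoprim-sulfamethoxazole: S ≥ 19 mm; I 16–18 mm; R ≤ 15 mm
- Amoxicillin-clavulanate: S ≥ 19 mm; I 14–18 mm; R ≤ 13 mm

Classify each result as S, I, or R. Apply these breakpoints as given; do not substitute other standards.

S, R, S

Fosfomycin (22 mm) ≥ 20 mm → susceptible
Trimethoprim-sulfamethoxazole 15 mm: ≤ 15 mm ⇒ R
Amoxicillin-clavulanate 19 mm: ≥ 19 mm ⇒ S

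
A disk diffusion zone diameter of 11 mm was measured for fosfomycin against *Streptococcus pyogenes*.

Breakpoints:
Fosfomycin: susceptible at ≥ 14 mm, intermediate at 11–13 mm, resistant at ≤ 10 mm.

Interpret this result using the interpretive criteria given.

Fosfomycin 11 mm: in 11–13 mm ⇒ I

Intermediate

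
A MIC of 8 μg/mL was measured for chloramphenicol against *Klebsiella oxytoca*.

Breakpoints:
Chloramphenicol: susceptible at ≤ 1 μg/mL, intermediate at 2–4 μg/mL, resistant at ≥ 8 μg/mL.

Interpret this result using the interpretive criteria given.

Chloramphenicol 8 μg/mL: ≥ 8 μg/mL → resistant

Resistant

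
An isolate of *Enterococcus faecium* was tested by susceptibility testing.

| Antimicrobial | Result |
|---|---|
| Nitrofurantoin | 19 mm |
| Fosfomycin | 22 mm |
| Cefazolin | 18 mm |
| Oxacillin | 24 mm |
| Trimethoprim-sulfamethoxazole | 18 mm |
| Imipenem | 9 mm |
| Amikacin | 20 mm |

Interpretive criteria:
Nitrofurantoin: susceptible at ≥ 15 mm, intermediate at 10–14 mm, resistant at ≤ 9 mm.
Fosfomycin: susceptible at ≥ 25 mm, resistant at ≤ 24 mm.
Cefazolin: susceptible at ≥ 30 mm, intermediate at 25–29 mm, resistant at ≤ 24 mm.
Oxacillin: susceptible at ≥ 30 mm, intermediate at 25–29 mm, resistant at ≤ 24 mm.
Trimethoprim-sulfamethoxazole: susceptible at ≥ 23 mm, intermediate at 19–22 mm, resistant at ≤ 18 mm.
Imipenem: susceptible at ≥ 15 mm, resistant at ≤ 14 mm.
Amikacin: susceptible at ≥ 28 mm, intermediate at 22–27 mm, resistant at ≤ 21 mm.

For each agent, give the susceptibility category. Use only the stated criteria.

Nitrofurantoin (19 mm) ≥ 15 mm — Susceptible
Fosfomycin 22 mm: ≤ 24 mm → Resistant
Cefazolin (18 mm) ≤ 24 mm — resistant
Oxacillin (24 mm) ≤ 24 mm — R
Trimethoprim-sulfamethoxazole 18 mm: ≤ 18 mm ⇒ resistant
Imipenem: 9 mm is ≤ 14 mm → resistant
Amikacin (20 mm) ≤ 21 mm ⇒ Resistant

S, R, R, R, R, R, R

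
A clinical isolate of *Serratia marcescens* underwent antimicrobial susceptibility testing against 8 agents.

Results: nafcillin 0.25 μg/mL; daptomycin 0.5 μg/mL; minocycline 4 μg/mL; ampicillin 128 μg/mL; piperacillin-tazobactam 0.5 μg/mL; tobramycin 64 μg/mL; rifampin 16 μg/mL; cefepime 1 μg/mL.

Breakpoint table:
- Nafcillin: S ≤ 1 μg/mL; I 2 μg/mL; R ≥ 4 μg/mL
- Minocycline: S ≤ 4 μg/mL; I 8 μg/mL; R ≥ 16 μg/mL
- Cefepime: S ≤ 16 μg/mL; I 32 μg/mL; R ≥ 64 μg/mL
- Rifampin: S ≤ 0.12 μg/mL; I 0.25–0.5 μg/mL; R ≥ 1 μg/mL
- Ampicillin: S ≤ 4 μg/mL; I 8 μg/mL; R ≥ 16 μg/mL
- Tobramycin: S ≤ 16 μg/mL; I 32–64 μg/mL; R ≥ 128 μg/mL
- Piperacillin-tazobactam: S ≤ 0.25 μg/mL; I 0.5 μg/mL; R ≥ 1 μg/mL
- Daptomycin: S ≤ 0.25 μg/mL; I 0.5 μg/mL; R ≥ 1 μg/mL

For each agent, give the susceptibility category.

Nafcillin (0.25 μg/mL) ≤ 1 μg/mL → S
Daptomycin 0.5 μg/mL: = 0.5 μg/mL — Intermediate
Minocycline (4 μg/mL) ≤ 4 μg/mL — S
Ampicillin 128 μg/mL: ≥ 16 μg/mL — R
Piperacillin-tazobactam 0.5 μg/mL: = 0.5 μg/mL → Intermediate
Tobramycin (64 μg/mL) in 32–64 μg/mL → intermediate
Rifampin (16 μg/mL) ≥ 1 μg/mL ⇒ Resistant
Cefepime 1 μg/mL: ≤ 16 μg/mL ⇒ S

S, I, S, R, I, I, R, S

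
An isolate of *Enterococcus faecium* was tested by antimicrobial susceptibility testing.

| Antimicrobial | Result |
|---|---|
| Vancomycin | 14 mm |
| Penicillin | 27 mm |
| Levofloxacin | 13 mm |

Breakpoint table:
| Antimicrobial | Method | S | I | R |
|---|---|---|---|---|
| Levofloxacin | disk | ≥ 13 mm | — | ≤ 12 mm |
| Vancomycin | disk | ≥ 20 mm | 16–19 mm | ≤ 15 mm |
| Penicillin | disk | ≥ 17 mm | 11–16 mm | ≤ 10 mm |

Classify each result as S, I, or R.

Vancomycin 14 mm: ≤ 15 mm — Resistant
Penicillin 27 mm: ≥ 17 mm → Susceptible
Levofloxacin 13 mm: ≥ 13 mm → Susceptible

R, S, S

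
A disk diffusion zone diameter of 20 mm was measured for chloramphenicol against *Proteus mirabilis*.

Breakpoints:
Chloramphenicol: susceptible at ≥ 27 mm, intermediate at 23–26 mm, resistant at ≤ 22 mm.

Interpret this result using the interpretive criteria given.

Chloramphenicol 20 mm: ≤ 22 mm ⇒ Resistant

R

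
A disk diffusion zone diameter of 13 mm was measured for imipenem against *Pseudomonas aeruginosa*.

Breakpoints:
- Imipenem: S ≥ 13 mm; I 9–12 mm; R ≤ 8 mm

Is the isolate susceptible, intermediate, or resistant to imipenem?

S

Imipenem 13 mm: ≥ 13 mm ⇒ S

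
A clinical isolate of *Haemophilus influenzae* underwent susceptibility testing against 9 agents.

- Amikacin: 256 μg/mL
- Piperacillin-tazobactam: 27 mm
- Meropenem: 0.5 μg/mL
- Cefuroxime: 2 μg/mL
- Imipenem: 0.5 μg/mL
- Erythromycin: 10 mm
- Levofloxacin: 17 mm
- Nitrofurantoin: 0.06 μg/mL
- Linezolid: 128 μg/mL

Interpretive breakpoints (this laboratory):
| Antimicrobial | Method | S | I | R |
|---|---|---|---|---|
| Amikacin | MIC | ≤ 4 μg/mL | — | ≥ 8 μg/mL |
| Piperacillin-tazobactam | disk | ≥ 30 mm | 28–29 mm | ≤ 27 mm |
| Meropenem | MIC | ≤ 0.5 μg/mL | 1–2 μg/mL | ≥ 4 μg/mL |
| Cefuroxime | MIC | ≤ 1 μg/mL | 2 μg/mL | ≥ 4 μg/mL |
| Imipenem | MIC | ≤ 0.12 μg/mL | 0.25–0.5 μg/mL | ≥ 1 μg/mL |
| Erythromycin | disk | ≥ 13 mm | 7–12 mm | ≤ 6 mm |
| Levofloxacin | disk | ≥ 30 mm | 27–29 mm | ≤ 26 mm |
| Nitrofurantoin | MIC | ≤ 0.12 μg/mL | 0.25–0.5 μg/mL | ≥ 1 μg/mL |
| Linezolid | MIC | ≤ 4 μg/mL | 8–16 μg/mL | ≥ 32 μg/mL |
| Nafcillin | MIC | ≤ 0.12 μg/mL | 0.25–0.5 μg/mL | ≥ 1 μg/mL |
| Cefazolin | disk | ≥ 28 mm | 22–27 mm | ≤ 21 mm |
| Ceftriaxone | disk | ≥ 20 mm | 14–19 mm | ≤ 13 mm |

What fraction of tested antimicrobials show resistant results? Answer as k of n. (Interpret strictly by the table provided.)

Amikacin (256 μg/mL) ≥ 8 μg/mL — resistant
Piperacillin-tazobactam 27 mm: ≤ 27 mm ⇒ resistant
Meropenem (0.5 μg/mL) ≤ 0.5 μg/mL ⇒ S
Cefuroxime (2 μg/mL) = 2 μg/mL → Intermediate
Imipenem (0.5 μg/mL) in 0.25–0.5 μg/mL → I
Erythromycin (10 mm) in 7–12 mm — I
Levofloxacin 17 mm: ≤ 26 mm — resistant
Nitrofurantoin 0.06 μg/mL: ≤ 0.12 μg/mL — Susceptible
Linezolid: 128 μg/mL is ≥ 32 μg/mL ⇒ Resistant
Resistant: 4/9

4 of 9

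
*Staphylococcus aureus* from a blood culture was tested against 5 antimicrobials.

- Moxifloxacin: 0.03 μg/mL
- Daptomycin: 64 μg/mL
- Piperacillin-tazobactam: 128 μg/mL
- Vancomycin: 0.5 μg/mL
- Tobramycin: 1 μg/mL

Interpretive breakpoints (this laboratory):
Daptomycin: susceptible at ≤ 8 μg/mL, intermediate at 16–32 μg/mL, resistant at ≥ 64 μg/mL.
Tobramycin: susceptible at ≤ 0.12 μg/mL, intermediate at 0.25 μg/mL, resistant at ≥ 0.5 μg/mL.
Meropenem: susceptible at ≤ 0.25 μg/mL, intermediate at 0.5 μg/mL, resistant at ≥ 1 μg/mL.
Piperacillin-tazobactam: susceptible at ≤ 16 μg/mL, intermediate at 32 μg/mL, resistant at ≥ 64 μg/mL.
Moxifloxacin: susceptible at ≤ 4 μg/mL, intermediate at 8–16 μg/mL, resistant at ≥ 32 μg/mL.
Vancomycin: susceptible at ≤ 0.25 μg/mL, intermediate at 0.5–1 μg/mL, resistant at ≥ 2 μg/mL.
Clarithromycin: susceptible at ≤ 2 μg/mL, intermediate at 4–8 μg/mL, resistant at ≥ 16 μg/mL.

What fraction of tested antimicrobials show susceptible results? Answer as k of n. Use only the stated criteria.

Moxifloxacin 0.03 μg/mL: ≤ 4 μg/mL → Susceptible
Daptomycin: 64 μg/mL is ≥ 64 μg/mL — resistant
Piperacillin-tazobactam (128 μg/mL) ≥ 64 μg/mL ⇒ resistant
Vancomycin: 0.5 μg/mL is in 0.5–1 μg/mL — I
Tobramycin 1 μg/mL: ≥ 0.5 μg/mL → resistant
Susceptible: 1/5

1 of 5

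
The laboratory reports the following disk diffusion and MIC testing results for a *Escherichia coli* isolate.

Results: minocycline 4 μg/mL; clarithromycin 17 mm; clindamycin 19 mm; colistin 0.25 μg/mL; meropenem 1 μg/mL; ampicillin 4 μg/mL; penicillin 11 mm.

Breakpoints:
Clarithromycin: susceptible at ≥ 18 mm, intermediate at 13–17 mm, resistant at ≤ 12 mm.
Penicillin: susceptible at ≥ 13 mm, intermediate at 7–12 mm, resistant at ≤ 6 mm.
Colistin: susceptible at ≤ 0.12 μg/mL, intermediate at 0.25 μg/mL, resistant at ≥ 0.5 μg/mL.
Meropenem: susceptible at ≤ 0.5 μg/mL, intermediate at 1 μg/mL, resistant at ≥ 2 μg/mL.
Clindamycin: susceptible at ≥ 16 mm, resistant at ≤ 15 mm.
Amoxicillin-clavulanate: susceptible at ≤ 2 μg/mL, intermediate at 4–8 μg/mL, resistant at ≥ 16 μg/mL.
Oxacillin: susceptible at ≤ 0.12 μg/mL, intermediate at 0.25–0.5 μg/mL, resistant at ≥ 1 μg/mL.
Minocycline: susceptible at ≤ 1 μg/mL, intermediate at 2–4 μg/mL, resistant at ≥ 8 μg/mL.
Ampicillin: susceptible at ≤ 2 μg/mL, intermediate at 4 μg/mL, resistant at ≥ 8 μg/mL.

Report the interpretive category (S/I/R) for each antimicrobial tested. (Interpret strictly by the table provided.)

I, I, S, I, I, I, I

Minocycline: 4 μg/mL is in 2–4 μg/mL — intermediate
Clarithromycin: 17 mm is in 13–17 mm ⇒ Intermediate
Clindamycin: 19 mm is ≥ 16 mm ⇒ S
Colistin: 0.25 μg/mL is = 0.25 μg/mL → intermediate
Meropenem 1 μg/mL: = 1 μg/mL ⇒ Intermediate
Ampicillin: 4 μg/mL is = 4 μg/mL → Intermediate
Penicillin: 11 mm is in 7–12 mm ⇒ intermediate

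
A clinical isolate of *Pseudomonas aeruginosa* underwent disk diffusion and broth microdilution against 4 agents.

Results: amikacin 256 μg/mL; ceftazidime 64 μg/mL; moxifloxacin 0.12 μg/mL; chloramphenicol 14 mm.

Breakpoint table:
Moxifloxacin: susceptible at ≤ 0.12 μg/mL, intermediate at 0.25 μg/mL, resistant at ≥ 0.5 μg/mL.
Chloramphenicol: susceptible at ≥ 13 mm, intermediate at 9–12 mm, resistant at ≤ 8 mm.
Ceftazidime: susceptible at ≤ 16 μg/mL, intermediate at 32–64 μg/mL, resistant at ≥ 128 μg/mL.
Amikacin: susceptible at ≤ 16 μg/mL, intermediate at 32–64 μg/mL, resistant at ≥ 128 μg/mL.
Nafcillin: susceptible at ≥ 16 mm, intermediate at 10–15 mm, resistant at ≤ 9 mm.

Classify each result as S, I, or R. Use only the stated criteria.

Amikacin (256 μg/mL) ≥ 128 μg/mL ⇒ resistant
Ceftazidime: 64 μg/mL is in 32–64 μg/mL → Intermediate
Moxifloxacin (0.12 μg/mL) ≤ 0.12 μg/mL ⇒ Susceptible
Chloramphenicol: 14 mm is ≥ 13 mm — Susceptible

R, I, S, S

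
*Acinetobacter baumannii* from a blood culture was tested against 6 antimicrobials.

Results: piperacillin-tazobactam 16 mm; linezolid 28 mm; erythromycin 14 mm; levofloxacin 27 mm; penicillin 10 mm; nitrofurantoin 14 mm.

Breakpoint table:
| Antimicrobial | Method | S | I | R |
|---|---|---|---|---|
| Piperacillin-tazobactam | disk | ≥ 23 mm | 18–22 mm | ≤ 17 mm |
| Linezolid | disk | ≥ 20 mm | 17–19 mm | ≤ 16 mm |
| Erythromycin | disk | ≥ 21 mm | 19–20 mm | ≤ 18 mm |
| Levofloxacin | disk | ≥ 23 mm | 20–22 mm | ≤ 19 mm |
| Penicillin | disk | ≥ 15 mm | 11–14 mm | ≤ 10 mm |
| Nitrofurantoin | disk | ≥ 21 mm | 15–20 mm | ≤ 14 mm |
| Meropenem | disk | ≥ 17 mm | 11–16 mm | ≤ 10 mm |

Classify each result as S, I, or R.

Piperacillin-tazobactam (16 mm) ≤ 17 mm → Resistant
Linezolid 28 mm: ≥ 20 mm — S
Erythromycin (14 mm) ≤ 18 mm ⇒ Resistant
Levofloxacin 27 mm: ≥ 23 mm ⇒ Susceptible
Penicillin 10 mm: ≤ 10 mm — Resistant
Nitrofurantoin (14 mm) ≤ 14 mm — Resistant

R, S, R, S, R, R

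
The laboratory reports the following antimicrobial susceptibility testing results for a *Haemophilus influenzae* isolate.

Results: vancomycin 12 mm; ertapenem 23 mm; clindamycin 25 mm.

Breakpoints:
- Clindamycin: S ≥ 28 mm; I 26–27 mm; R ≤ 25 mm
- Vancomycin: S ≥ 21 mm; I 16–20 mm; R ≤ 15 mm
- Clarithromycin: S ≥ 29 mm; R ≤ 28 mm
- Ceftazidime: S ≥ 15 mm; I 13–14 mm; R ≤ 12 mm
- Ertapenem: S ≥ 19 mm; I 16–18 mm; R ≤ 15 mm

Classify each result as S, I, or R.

Vancomycin: 12 mm is ≤ 15 mm — R
Ertapenem (23 mm) ≥ 19 mm → susceptible
Clindamycin (25 mm) ≤ 25 mm → resistant

R, S, R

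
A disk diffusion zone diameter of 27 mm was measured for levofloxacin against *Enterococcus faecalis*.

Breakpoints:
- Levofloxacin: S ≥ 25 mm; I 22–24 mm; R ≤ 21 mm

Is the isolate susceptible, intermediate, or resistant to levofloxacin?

Levofloxacin (27 mm) ≥ 25 mm ⇒ Susceptible

Susceptible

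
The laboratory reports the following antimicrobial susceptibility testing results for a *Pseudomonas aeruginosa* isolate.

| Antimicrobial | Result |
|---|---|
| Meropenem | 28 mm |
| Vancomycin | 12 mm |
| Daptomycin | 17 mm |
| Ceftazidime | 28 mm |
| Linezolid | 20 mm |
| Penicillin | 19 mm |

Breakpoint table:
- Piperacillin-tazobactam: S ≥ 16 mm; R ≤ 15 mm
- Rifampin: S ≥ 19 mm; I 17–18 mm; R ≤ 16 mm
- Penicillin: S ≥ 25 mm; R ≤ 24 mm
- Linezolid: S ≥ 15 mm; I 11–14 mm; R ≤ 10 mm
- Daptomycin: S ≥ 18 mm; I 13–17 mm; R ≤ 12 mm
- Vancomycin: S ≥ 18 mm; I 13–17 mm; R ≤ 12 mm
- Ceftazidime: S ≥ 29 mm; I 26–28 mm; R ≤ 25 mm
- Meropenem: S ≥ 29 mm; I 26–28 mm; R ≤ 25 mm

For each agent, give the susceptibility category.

Meropenem: 28 mm is in 26–28 mm → intermediate
Vancomycin: 12 mm is ≤ 12 mm — R
Daptomycin (17 mm) in 13–17 mm — Intermediate
Ceftazidime (28 mm) in 26–28 mm — intermediate
Linezolid (20 mm) ≥ 15 mm — susceptible
Penicillin: 19 mm is ≤ 24 mm → R

I, R, I, I, S, R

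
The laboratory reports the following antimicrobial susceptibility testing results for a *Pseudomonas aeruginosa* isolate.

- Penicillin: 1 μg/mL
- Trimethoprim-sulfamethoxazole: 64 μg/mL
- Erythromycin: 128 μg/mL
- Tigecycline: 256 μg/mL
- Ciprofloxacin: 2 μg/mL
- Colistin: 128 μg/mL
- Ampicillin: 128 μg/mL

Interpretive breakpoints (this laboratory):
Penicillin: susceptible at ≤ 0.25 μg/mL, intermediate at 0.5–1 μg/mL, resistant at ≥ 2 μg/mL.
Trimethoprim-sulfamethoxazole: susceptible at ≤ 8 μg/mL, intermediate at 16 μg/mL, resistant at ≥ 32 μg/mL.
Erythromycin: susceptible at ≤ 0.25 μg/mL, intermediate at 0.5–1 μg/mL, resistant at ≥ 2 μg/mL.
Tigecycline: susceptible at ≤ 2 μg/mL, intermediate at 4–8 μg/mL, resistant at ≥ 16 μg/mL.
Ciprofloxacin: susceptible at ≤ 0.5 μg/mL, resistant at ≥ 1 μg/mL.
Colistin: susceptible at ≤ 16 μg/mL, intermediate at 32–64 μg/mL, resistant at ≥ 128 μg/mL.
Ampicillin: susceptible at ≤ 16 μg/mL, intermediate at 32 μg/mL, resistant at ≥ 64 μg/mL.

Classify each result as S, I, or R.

Penicillin (1 μg/mL) in 0.5–1 μg/mL → intermediate
Trimethoprim-sulfamethoxazole: 64 μg/mL is ≥ 32 μg/mL ⇒ Resistant
Erythromycin (128 μg/mL) ≥ 2 μg/mL → resistant
Tigecycline (256 μg/mL) ≥ 16 μg/mL → resistant
Ciprofloxacin: 2 μg/mL is ≥ 1 μg/mL — resistant
Colistin: 128 μg/mL is ≥ 128 μg/mL — R
Ampicillin (128 μg/mL) ≥ 64 μg/mL — Resistant

I, R, R, R, R, R, R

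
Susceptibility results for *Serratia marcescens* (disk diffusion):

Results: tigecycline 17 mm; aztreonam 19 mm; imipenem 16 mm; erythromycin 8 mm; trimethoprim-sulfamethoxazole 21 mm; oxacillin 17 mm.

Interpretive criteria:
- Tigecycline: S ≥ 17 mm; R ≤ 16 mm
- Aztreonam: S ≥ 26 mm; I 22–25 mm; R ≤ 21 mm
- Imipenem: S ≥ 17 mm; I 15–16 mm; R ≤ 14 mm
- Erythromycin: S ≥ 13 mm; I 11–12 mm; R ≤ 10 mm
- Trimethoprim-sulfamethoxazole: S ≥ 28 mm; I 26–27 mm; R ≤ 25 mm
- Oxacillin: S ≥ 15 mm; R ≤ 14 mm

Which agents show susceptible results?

Tigecycline (17 mm) ≥ 17 mm — S
Aztreonam: 19 mm is ≤ 21 mm → R
Imipenem 16 mm: in 15–16 mm ⇒ Intermediate
Erythromycin: 8 mm is ≤ 10 mm → Resistant
Trimethoprim-sulfamethoxazole: 21 mm is ≤ 25 mm ⇒ R
Oxacillin 17 mm: ≥ 15 mm — susceptible

tigecycline, oxacillin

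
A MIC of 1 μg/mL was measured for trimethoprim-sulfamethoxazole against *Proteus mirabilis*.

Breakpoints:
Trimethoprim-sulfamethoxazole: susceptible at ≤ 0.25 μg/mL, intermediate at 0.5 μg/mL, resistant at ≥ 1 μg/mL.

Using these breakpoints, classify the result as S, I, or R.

Trimethoprim-sulfamethoxazole (1 μg/mL) ≥ 1 μg/mL ⇒ resistant

R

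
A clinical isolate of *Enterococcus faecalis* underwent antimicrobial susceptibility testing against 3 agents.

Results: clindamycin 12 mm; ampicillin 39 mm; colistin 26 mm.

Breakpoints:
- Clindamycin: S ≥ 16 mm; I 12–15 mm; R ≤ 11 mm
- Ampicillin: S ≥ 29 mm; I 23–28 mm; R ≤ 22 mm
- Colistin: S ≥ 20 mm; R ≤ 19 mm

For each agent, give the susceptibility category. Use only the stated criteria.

I, S, S

Clindamycin (12 mm) in 12–15 mm ⇒ intermediate
Ampicillin: 39 mm is ≥ 29 mm — susceptible
Colistin (26 mm) ≥ 20 mm ⇒ S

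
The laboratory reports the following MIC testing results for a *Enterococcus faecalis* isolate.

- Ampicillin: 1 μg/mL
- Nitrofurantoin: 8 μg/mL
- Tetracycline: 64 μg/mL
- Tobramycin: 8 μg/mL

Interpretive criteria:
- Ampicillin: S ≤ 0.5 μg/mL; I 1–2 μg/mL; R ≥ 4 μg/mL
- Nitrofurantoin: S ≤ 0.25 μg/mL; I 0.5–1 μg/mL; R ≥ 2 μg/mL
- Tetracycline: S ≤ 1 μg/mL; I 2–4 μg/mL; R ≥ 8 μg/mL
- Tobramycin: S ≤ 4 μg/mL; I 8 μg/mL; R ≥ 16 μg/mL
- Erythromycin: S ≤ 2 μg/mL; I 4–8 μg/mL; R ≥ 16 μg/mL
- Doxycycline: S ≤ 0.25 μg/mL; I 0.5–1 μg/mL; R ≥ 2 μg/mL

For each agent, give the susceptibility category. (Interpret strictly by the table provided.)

Ampicillin: 1 μg/mL is in 1–2 μg/mL ⇒ Intermediate
Nitrofurantoin (8 μg/mL) ≥ 2 μg/mL — resistant
Tetracycline 64 μg/mL: ≥ 8 μg/mL — R
Tobramycin 8 μg/mL: = 8 μg/mL ⇒ Intermediate

I, R, R, I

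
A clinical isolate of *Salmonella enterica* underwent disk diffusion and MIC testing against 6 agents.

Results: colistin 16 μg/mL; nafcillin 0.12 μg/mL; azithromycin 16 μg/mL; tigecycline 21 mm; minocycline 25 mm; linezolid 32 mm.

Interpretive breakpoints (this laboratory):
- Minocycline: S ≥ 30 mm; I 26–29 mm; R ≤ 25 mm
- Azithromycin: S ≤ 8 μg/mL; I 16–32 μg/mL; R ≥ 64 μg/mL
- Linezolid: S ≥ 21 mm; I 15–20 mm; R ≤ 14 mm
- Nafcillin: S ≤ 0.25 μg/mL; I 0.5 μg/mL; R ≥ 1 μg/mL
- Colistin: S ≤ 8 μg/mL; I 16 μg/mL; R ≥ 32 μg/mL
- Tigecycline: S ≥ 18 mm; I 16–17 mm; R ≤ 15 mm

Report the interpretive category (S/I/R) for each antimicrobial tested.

Colistin 16 μg/mL: = 16 μg/mL → I
Nafcillin (0.12 μg/mL) ≤ 0.25 μg/mL → S
Azithromycin (16 μg/mL) in 16–32 μg/mL ⇒ I
Tigecycline (21 mm) ≥ 18 mm → susceptible
Minocycline: 25 mm is ≤ 25 mm ⇒ Resistant
Linezolid (32 mm) ≥ 21 mm — susceptible

I, S, I, S, R, S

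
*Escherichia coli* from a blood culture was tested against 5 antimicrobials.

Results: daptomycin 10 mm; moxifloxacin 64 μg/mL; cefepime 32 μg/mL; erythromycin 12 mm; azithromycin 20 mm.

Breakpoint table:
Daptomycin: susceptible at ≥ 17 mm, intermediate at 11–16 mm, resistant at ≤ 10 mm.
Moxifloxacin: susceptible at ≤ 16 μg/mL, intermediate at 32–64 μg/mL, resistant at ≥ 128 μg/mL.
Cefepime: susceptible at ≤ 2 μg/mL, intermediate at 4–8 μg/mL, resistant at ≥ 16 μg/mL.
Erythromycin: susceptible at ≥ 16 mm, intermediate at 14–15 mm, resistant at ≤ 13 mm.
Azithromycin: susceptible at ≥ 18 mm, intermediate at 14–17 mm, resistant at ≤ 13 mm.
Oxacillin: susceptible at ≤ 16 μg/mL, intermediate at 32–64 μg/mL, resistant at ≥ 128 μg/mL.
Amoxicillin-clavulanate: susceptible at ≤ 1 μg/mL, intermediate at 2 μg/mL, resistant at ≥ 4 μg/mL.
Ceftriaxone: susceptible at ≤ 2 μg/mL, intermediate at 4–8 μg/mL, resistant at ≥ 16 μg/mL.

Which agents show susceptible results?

azithromycin

Daptomycin: 10 mm is ≤ 10 mm ⇒ resistant
Moxifloxacin: 64 μg/mL is in 32–64 μg/mL → Intermediate
Cefepime 32 μg/mL: ≥ 16 μg/mL → resistant
Erythromycin (12 mm) ≤ 13 mm → resistant
Azithromycin (20 mm) ≥ 18 mm — susceptible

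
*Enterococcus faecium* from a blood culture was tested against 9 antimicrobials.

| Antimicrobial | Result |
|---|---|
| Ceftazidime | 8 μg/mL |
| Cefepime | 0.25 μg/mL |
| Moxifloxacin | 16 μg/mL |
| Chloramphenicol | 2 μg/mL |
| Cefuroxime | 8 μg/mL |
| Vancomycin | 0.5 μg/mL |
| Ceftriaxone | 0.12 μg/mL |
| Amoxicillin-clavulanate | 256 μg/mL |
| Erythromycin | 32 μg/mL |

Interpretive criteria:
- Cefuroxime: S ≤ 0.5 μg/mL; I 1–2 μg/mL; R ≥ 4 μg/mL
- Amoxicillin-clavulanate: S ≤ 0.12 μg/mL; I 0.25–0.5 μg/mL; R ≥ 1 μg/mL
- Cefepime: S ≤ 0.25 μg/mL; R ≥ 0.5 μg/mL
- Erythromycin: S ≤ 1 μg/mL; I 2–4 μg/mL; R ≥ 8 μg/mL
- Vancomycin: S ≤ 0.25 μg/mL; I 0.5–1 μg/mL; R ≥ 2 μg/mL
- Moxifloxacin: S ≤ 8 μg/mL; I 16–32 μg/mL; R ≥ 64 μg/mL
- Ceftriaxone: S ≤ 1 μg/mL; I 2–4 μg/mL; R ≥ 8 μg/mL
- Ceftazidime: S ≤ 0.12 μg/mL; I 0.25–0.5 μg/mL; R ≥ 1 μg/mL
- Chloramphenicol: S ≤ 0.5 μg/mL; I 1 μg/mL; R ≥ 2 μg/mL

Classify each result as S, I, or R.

Ceftazidime 8 μg/mL: ≥ 1 μg/mL ⇒ R
Cefepime 0.25 μg/mL: ≤ 0.25 μg/mL — susceptible
Moxifloxacin: 16 μg/mL is in 16–32 μg/mL ⇒ I
Chloramphenicol (2 μg/mL) ≥ 2 μg/mL ⇒ Resistant
Cefuroxime: 8 μg/mL is ≥ 4 μg/mL — resistant
Vancomycin (0.5 μg/mL) in 0.5–1 μg/mL ⇒ intermediate
Ceftriaxone: 0.12 μg/mL is ≤ 1 μg/mL — Susceptible
Amoxicillin-clavulanate (256 μg/mL) ≥ 1 μg/mL ⇒ R
Erythromycin: 32 μg/mL is ≥ 8 μg/mL → R

R, S, I, R, R, I, S, R, R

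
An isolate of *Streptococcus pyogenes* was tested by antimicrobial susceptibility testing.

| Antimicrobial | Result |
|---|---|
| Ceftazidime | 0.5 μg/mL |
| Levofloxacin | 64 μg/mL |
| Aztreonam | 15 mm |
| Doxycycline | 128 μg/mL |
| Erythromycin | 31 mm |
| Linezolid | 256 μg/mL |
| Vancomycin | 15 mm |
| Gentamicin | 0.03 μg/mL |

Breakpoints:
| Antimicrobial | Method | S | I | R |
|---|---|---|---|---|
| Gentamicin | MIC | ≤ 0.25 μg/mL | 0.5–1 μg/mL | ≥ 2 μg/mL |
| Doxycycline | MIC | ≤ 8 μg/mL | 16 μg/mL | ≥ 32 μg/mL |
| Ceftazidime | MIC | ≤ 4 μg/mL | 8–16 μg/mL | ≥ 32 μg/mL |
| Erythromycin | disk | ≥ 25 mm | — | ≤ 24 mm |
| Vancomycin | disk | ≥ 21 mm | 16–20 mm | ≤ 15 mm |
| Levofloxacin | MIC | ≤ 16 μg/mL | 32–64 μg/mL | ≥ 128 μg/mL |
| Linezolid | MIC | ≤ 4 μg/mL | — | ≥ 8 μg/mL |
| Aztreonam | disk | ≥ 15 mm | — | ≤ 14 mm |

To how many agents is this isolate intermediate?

Ceftazidime (0.5 μg/mL) ≤ 4 μg/mL → Susceptible
Levofloxacin 64 μg/mL: in 32–64 μg/mL → Intermediate
Aztreonam (15 mm) ≥ 15 mm → S
Doxycycline (128 μg/mL) ≥ 32 μg/mL ⇒ R
Erythromycin (31 mm) ≥ 25 mm → Susceptible
Linezolid (256 μg/mL) ≥ 8 μg/mL — R
Vancomycin 15 mm: ≤ 15 mm — resistant
Gentamicin (0.03 μg/mL) ≤ 0.25 μg/mL — Susceptible
Intermediate: 1

1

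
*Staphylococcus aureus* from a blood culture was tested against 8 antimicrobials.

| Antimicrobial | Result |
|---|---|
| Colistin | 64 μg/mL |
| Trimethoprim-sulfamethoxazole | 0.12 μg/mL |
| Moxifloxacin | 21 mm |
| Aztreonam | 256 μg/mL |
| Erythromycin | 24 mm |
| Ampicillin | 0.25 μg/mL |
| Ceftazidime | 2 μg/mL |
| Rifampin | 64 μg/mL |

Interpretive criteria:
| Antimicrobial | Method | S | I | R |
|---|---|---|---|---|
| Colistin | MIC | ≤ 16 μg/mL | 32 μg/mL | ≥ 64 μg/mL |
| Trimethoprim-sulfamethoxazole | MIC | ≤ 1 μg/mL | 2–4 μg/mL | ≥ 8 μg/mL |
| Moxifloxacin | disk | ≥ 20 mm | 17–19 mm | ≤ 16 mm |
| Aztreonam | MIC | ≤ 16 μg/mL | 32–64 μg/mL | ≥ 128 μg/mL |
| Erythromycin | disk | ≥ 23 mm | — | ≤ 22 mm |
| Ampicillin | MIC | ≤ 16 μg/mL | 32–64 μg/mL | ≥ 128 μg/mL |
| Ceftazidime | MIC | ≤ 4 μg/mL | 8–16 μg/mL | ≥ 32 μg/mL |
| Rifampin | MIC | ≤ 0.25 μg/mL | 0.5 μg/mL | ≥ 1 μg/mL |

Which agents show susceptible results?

trimethoprim-sulfamethoxazole, moxifloxacin, erythromycin, ampicillin, ceftazidime

Colistin (64 μg/mL) ≥ 64 μg/mL → R
Trimethoprim-sulfamethoxazole: 0.12 μg/mL is ≤ 1 μg/mL → S
Moxifloxacin (21 mm) ≥ 20 mm — Susceptible
Aztreonam (256 μg/mL) ≥ 128 μg/mL — resistant
Erythromycin: 24 mm is ≥ 23 mm — susceptible
Ampicillin: 0.25 μg/mL is ≤ 16 μg/mL → Susceptible
Ceftazidime (2 μg/mL) ≤ 4 μg/mL → S
Rifampin 64 μg/mL: ≥ 1 μg/mL ⇒ Resistant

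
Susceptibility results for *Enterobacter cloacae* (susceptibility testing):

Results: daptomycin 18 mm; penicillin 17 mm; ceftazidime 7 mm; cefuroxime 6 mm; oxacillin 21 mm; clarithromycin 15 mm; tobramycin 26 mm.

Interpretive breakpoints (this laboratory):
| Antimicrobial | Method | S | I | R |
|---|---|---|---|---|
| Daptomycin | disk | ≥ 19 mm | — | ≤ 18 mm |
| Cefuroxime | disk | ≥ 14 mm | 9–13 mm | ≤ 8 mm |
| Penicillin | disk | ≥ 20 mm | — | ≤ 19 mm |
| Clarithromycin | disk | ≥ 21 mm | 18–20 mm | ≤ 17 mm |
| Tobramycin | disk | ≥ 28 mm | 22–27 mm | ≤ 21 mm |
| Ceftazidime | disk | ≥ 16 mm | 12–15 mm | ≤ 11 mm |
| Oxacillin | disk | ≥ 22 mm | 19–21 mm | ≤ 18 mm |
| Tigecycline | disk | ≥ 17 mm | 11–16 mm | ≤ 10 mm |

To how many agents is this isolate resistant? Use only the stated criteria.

5

Daptomycin 18 mm: ≤ 18 mm — Resistant
Penicillin (17 mm) ≤ 19 mm — Resistant
Ceftazidime: 7 mm is ≤ 11 mm — resistant
Cefuroxime: 6 mm is ≤ 8 mm → Resistant
Oxacillin: 21 mm is in 19–21 mm → intermediate
Clarithromycin (15 mm) ≤ 17 mm — resistant
Tobramycin: 26 mm is in 22–27 mm — intermediate
Resistant: 5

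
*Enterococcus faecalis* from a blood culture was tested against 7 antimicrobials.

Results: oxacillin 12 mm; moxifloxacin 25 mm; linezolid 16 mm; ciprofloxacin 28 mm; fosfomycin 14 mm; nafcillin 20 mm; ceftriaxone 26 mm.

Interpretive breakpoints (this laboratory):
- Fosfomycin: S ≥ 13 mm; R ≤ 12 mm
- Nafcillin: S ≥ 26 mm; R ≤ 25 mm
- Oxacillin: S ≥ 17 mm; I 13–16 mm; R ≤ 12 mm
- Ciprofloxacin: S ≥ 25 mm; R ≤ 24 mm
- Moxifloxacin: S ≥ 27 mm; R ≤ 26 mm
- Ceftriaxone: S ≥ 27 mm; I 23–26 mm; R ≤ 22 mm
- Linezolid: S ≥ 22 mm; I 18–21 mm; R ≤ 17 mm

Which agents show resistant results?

Oxacillin (12 mm) ≤ 12 mm → Resistant
Moxifloxacin (25 mm) ≤ 26 mm ⇒ R
Linezolid: 16 mm is ≤ 17 mm → Resistant
Ciprofloxacin (28 mm) ≥ 25 mm → Susceptible
Fosfomycin: 14 mm is ≥ 13 mm ⇒ S
Nafcillin: 20 mm is ≤ 25 mm → Resistant
Ceftriaxone: 26 mm is in 23–26 mm ⇒ I

oxacillin, moxifloxacin, linezolid, nafcillin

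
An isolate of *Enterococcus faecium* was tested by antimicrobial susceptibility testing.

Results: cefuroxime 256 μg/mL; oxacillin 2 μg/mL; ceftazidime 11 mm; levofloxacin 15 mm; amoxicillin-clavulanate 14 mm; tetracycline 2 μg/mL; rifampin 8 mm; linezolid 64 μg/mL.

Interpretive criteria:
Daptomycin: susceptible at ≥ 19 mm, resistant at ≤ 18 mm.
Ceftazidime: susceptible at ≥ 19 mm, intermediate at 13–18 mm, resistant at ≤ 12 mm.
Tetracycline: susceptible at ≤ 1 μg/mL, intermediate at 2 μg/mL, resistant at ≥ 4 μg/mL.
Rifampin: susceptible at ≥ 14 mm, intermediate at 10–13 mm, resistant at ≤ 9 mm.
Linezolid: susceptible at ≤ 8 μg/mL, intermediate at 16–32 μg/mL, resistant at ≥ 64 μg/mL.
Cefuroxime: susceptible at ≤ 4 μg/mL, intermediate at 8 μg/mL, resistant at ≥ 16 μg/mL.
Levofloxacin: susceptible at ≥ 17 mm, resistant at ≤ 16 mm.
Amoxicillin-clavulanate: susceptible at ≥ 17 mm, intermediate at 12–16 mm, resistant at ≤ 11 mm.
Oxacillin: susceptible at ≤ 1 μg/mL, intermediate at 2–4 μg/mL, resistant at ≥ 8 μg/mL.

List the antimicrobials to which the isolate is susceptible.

none

Cefuroxime: 256 μg/mL is ≥ 16 μg/mL → resistant
Oxacillin (2 μg/mL) in 2–4 μg/mL → Intermediate
Ceftazidime 11 mm: ≤ 12 mm ⇒ R
Levofloxacin: 15 mm is ≤ 16 mm — Resistant
Amoxicillin-clavulanate (14 mm) in 12–16 mm — I
Tetracycline 2 μg/mL: = 2 μg/mL — intermediate
Rifampin (8 mm) ≤ 9 mm ⇒ R
Linezolid 64 μg/mL: ≥ 64 μg/mL ⇒ R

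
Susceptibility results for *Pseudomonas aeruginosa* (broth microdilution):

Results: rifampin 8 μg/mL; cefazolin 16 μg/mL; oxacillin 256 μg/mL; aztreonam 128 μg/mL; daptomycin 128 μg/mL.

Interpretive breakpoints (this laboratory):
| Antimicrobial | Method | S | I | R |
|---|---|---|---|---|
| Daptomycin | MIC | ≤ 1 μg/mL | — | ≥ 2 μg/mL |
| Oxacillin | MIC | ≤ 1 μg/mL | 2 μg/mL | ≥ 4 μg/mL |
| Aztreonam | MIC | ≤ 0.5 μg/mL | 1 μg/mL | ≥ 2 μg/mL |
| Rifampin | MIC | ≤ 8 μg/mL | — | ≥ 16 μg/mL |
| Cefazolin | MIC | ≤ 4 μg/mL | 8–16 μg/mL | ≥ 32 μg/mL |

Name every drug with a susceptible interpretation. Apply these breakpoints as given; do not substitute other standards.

rifampin

Rifampin 8 μg/mL: ≤ 8 μg/mL — Susceptible
Cefazolin (16 μg/mL) in 8–16 μg/mL ⇒ I
Oxacillin: 256 μg/mL is ≥ 4 μg/mL → resistant
Aztreonam 128 μg/mL: ≥ 2 μg/mL → Resistant
Daptomycin: 128 μg/mL is ≥ 2 μg/mL ⇒ R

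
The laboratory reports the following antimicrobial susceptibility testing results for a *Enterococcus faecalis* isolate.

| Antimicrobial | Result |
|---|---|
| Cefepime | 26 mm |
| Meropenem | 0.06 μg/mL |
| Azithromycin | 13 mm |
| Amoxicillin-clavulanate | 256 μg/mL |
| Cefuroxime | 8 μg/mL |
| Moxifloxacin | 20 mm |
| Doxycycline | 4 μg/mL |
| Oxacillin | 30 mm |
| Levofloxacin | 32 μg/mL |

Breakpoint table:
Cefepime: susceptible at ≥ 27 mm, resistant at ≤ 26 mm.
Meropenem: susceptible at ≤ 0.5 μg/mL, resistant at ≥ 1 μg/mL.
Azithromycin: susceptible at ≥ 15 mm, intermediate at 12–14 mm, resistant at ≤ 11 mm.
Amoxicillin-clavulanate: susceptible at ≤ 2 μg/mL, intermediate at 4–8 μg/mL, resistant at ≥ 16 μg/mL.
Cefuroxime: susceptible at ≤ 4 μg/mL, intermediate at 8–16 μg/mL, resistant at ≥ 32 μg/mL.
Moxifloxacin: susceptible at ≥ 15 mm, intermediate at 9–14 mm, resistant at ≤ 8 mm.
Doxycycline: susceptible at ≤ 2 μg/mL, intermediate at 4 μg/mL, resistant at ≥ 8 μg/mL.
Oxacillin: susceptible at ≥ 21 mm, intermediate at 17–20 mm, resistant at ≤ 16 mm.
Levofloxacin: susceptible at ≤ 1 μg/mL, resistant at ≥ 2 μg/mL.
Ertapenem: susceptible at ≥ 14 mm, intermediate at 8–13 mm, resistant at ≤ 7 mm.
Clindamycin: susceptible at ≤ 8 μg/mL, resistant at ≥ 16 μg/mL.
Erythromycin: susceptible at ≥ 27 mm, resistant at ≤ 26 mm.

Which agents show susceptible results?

meropenem, moxifloxacin, oxacillin

Cefepime (26 mm) ≤ 26 mm — Resistant
Meropenem 0.06 μg/mL: ≤ 0.5 μg/mL → Susceptible
Azithromycin 13 mm: in 12–14 mm → Intermediate
Amoxicillin-clavulanate 256 μg/mL: ≥ 16 μg/mL — resistant
Cefuroxime 8 μg/mL: in 8–16 μg/mL → intermediate
Moxifloxacin 20 mm: ≥ 15 mm ⇒ Susceptible
Doxycycline (4 μg/mL) = 4 μg/mL ⇒ I
Oxacillin: 30 mm is ≥ 21 mm ⇒ S
Levofloxacin: 32 μg/mL is ≥ 2 μg/mL → Resistant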